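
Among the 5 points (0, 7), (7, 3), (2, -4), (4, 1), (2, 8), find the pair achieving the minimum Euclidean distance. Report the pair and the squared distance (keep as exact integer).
Pair = ((0, 7), (2, 8)); squared distance = 5

Compute all C(5, 2) = 10 pairwise squared distances (x_i − x_j)² + (y_i − y_j)². The minimum is 5, attained by the pair ((0, 7), (2, 8)).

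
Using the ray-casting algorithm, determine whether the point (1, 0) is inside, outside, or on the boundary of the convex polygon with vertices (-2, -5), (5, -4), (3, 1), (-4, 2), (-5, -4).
The point (1, 0) lies strictly inside the polygon

Cast a horizontal ray to the right from the query point and count how many polygon edges it crosses (each edge strictly once or zero times, handled with the usual half-open convention). 
Parity of crossings → odd ⇒ inside.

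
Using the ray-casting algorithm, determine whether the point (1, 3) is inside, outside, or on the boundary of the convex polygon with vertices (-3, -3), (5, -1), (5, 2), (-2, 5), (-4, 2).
The point (1, 3) lies strictly inside the polygon

Cast a horizontal ray to the right from the query point and count how many polygon edges it crosses (each edge strictly once or zero times, handled with the usual half-open convention). 
Parity of crossings → odd ⇒ inside.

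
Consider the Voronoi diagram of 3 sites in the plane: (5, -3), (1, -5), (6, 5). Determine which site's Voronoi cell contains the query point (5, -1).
Nearest site = (5, -3)

The Voronoi cell of site s contains exactly those query points closer to s than to any other site. Compute squared distances from q = (5, -1) to each site:
  (5 − 5)² + (-3 − -1)² = 4
  (1 − 5)² + (-5 − -1)² = 32
  (6 − 5)² + (5 − -1)² = 37
Minimum is attained by (5, -3), so q lies in its Voronoi cell.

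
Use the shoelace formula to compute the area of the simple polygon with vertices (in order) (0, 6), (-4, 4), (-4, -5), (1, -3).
Area = 83/2

Shoelace formula: Area = (1/2) |Σ_i (x_i · y_{i+1} − x_{i+1} · y_i)| (indices mod n). Compute each cross term:
  (0)(4) − (-4)(6) = 24
  (-4)(-5) − (-4)(4) = 36
  (-4)(-3) − (1)(-5) = 17
  (1)(6) − (0)(-3) = 6
Sum = 83, so (signed) Area = 83/2 = 83/2, |Area| = 83/2.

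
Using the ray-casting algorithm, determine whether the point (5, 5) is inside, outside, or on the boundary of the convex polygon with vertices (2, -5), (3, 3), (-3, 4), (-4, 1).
The point (5, 5) lies strictly outside the polygon

Cast a horizontal ray to the right from the query point and count how many polygon edges it crosses (each edge strictly once or zero times, handled with the usual half-open convention). 
Parity of crossings → even ⇒ outside.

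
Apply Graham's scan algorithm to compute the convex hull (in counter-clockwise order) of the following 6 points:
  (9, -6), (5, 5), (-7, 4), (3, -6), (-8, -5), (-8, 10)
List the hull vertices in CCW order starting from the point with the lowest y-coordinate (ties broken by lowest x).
Hull (CCW) = [(3, -6), (9, -6), (5, 5), (-8, 10), (-8, -5)]

Graham scan procedure:
  1. Find the pivot p₀ = point with lowest y (tie → lowest x): (3, -6).
  2. Sort the remaining points by polar angle around p₀.
  3. Walk through sorted points, maintaining a stack; pop the top while the last three entries make a non-left turn (cross product ≤ 0).
  4. Final stack is the convex hull in CCW order: (3, -6), (9, -6), (5, 5), (-8, 10), (-8, -5).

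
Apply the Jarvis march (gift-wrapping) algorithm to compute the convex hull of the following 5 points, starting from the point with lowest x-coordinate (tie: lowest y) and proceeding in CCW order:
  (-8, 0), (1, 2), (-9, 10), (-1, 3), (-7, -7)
Hull (CCW) = [(-9, 10), (-8, 0), (-7, -7), (1, 2)]

Jarvis march: at each step, from the current hull vertex p, select the next vertex q as the point such that every other point lies strictly to the left of (or on) the directed line p → q. (Equivalently: for every other point r, the cross product (q − p) × (r − p) ≥ 0.)
Starting point (lowest x, tie lowest y): (-9, 10). Wrap until returning to start. Resulting hull: (-9, 10), (-8, 0), (-7, -7), (1, 2).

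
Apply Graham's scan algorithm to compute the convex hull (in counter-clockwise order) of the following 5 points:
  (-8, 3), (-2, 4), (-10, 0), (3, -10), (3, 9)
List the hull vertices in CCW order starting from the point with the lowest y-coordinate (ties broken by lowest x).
Hull (CCW) = [(3, -10), (3, 9), (-8, 3), (-10, 0)]

Graham scan procedure:
  1. Find the pivot p₀ = point with lowest y (tie → lowest x): (3, -10).
  2. Sort the remaining points by polar angle around p₀.
  3. Walk through sorted points, maintaining a stack; pop the top while the last three entries make a non-left turn (cross product ≤ 0).
  4. Final stack is the convex hull in CCW order: (3, -10), (3, 9), (-8, 3), (-10, 0).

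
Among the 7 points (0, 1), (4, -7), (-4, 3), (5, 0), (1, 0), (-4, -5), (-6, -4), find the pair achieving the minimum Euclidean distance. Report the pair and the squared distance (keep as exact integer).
Pair = ((0, 1), (1, 0)); squared distance = 2

Compute all C(7, 2) = 21 pairwise squared distances (x_i − x_j)² + (y_i − y_j)². The minimum is 2, attained by the pair ((0, 1), (1, 0)).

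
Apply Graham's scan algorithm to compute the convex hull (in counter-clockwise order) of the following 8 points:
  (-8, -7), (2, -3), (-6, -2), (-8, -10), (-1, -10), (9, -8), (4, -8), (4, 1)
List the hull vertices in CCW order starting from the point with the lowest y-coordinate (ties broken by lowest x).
Hull (CCW) = [(-8, -10), (-1, -10), (9, -8), (4, 1), (-6, -2), (-8, -7)]

Graham scan procedure:
  1. Find the pivot p₀ = point with lowest y (tie → lowest x): (-8, -10).
  2. Sort the remaining points by polar angle around p₀.
  3. Walk through sorted points, maintaining a stack; pop the top while the last three entries make a non-left turn (cross product ≤ 0).
  4. Final stack is the convex hull in CCW order: (-8, -10), (-1, -10), (9, -8), (4, 1), (-6, -2), (-8, -7).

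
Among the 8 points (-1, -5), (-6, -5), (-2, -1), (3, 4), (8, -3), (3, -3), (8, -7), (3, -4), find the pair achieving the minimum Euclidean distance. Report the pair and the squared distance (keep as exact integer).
Pair = ((3, -3), (3, -4)); squared distance = 1

Compute all C(8, 2) = 28 pairwise squared distances (x_i − x_j)² + (y_i − y_j)². The minimum is 1, attained by the pair ((3, -3), (3, -4)).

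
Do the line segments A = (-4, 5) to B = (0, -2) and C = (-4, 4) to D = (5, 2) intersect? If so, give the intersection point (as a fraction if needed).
Yes; intersection at (-184/55, 212/55) (t = 9/55 on AB, s = 4/55 on CD)

Parametrize AB as A + t(B − A) = (-4 + 4 t, 5 + -7 t) and CD as C + s(D − C) = (-4 + 9 s, 4 + -2 s). Solve the linear system for (t, s). Determinant = -55 ≠ 0, so a unique intersection of the containing lines exists. Solution: t = 9/55, s = 4/55 — both in [0, 1], so the segments cross. Intersection point: (-184/55, 212/55).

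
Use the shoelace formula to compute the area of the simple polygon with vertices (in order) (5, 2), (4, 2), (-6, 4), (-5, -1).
Area = 51/2

Shoelace formula: Area = (1/2) |Σ_i (x_i · y_{i+1} − x_{i+1} · y_i)| (indices mod n). Compute each cross term:
  (5)(2) − (4)(2) = 2
  (4)(4) − (-6)(2) = 28
  (-6)(-1) − (-5)(4) = 26
  (-5)(2) − (5)(-1) = -5
Sum = 51, so (signed) Area = 51/2 = 51/2, |Area| = 51/2.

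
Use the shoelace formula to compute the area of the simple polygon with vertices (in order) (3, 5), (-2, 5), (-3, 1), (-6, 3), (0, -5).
Area = 40

Shoelace formula: Area = (1/2) |Σ_i (x_i · y_{i+1} − x_{i+1} · y_i)| (indices mod n). Compute each cross term:
  (3)(5) − (-2)(5) = 25
  (-2)(1) − (-3)(5) = 13
  (-3)(3) − (-6)(1) = -3
  (-6)(-5) − (0)(3) = 30
  (0)(5) − (3)(-5) = 15
Sum = 80, so (signed) Area = 80/2 = 40, |Area| = 40.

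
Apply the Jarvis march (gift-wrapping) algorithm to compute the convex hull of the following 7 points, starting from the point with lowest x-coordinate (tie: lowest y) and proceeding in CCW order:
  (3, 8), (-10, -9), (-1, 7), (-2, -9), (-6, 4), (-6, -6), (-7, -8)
Hull (CCW) = [(-10, -9), (-2, -9), (3, 8), (-1, 7), (-6, 4)]

Jarvis march: at each step, from the current hull vertex p, select the next vertex q as the point such that every other point lies strictly to the left of (or on) the directed line p → q. (Equivalently: for every other point r, the cross product (q − p) × (r − p) ≥ 0.)
Starting point (lowest x, tie lowest y): (-10, -9). Wrap until returning to start. Resulting hull: (-10, -9), (-2, -9), (3, 8), (-1, 7), (-6, 4).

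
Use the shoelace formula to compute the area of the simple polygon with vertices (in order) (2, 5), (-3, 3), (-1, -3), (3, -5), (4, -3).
Area = 42

Shoelace formula: Area = (1/2) |Σ_i (x_i · y_{i+1} − x_{i+1} · y_i)| (indices mod n). Compute each cross term:
  (2)(3) − (-3)(5) = 21
  (-3)(-3) − (-1)(3) = 12
  (-1)(-5) − (3)(-3) = 14
  (3)(-3) − (4)(-5) = 11
  (4)(5) − (2)(-3) = 26
Sum = 84, so (signed) Area = 84/2 = 42, |Area| = 42.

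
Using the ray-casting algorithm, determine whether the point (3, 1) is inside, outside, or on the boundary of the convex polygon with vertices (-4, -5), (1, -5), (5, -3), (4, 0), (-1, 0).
The point (3, 1) lies strictly outside the polygon

Cast a horizontal ray to the right from the query point and count how many polygon edges it crosses (each edge strictly once or zero times, handled with the usual half-open convention). 
Parity of crossings → even ⇒ outside.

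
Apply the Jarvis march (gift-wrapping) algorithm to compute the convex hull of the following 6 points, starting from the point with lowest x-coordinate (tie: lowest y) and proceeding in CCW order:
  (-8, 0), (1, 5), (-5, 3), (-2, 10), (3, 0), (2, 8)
Hull (CCW) = [(-8, 0), (3, 0), (2, 8), (-2, 10)]

Jarvis march: at each step, from the current hull vertex p, select the next vertex q as the point such that every other point lies strictly to the left of (or on) the directed line p → q. (Equivalently: for every other point r, the cross product (q − p) × (r − p) ≥ 0.)
Starting point (lowest x, tie lowest y): (-8, 0). Wrap until returning to start. Resulting hull: (-8, 0), (3, 0), (2, 8), (-2, 10).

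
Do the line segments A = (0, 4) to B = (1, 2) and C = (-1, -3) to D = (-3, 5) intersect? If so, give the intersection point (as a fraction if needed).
No (intersection of containing lines falls outside at least one segment)

Parametrize and solve: t = -11/2, s = 9/4. At least one of these is outside [0, 1], so the segments do not intersect.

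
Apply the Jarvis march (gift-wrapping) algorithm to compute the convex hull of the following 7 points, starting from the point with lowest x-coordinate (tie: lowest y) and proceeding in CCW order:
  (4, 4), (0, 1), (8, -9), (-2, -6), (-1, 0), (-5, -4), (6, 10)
Hull (CCW) = [(-5, -4), (-2, -6), (8, -9), (6, 10)]

Jarvis march: at each step, from the current hull vertex p, select the next vertex q as the point such that every other point lies strictly to the left of (or on) the directed line p → q. (Equivalently: for every other point r, the cross product (q − p) × (r − p) ≥ 0.)
Starting point (lowest x, tie lowest y): (-5, -4). Wrap until returning to start. Resulting hull: (-5, -4), (-2, -6), (8, -9), (6, 10).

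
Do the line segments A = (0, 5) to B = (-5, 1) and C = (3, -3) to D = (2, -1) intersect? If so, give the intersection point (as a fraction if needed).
No (intersection of containing lines falls outside at least one segment)

Parametrize and solve: t = 1/7, s = 26/7. At least one of these is outside [0, 1], so the segments do not intersect.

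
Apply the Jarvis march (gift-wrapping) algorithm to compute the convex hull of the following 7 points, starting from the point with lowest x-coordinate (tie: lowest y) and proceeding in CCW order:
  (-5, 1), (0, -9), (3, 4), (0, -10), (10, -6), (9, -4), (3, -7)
Hull (CCW) = [(-5, 1), (0, -10), (10, -6), (9, -4), (3, 4)]

Jarvis march: at each step, from the current hull vertex p, select the next vertex q as the point such that every other point lies strictly to the left of (or on) the directed line p → q. (Equivalently: for every other point r, the cross product (q − p) × (r − p) ≥ 0.)
Starting point (lowest x, tie lowest y): (-5, 1). Wrap until returning to start. Resulting hull: (-5, 1), (0, -10), (10, -6), (9, -4), (3, 4).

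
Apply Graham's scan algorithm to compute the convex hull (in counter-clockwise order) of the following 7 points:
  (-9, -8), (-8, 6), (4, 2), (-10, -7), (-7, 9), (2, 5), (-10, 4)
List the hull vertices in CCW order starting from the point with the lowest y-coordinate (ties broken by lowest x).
Hull (CCW) = [(-9, -8), (4, 2), (2, 5), (-7, 9), (-10, 4), (-10, -7)]

Graham scan procedure:
  1. Find the pivot p₀ = point with lowest y (tie → lowest x): (-9, -8).
  2. Sort the remaining points by polar angle around p₀.
  3. Walk through sorted points, maintaining a stack; pop the top while the last three entries make a non-left turn (cross product ≤ 0).
  4. Final stack is the convex hull in CCW order: (-9, -8), (4, 2), (2, 5), (-7, 9), (-10, 4), (-10, -7).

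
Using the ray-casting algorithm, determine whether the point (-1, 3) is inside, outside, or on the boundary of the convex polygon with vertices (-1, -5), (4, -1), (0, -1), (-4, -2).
The point (-1, 3) lies strictly outside the polygon

Cast a horizontal ray to the right from the query point and count how many polygon edges it crosses (each edge strictly once or zero times, handled with the usual half-open convention). 
Parity of crossings → even ⇒ outside.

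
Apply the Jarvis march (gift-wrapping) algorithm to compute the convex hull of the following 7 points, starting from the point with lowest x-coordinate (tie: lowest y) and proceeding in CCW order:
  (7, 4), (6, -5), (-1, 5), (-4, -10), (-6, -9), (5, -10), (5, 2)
Hull (CCW) = [(-6, -9), (-4, -10), (5, -10), (6, -5), (7, 4), (-1, 5)]

Jarvis march: at each step, from the current hull vertex p, select the next vertex q as the point such that every other point lies strictly to the left of (or on) the directed line p → q. (Equivalently: for every other point r, the cross product (q − p) × (r − p) ≥ 0.)
Starting point (lowest x, tie lowest y): (-6, -9). Wrap until returning to start. Resulting hull: (-6, -9), (-4, -10), (5, -10), (6, -5), (7, 4), (-1, 5).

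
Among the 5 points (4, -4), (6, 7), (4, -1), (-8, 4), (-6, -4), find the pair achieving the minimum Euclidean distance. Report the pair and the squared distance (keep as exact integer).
Pair = ((4, -4), (4, -1)); squared distance = 9

Compute all C(5, 2) = 10 pairwise squared distances (x_i − x_j)² + (y_i − y_j)². The minimum is 9, attained by the pair ((4, -4), (4, -1)).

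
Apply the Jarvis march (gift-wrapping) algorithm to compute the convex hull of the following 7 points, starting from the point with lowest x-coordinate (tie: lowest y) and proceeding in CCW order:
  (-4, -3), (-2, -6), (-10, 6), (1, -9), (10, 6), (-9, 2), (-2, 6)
Hull (CCW) = [(-10, 6), (-9, 2), (-2, -6), (1, -9), (10, 6)]

Jarvis march: at each step, from the current hull vertex p, select the next vertex q as the point such that every other point lies strictly to the left of (or on) the directed line p → q. (Equivalently: for every other point r, the cross product (q − p) × (r − p) ≥ 0.)
Starting point (lowest x, tie lowest y): (-10, 6). Wrap until returning to start. Resulting hull: (-10, 6), (-9, 2), (-2, -6), (1, -9), (10, 6).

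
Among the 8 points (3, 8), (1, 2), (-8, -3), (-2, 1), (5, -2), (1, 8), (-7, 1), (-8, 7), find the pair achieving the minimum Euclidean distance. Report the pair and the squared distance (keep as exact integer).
Pair = ((3, 8), (1, 8)); squared distance = 4

Compute all C(8, 2) = 28 pairwise squared distances (x_i − x_j)² + (y_i − y_j)². The minimum is 4, attained by the pair ((3, 8), (1, 8)).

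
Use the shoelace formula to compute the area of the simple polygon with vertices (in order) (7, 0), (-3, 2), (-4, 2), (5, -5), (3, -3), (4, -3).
Area = 25

Shoelace formula: Area = (1/2) |Σ_i (x_i · y_{i+1} − x_{i+1} · y_i)| (indices mod n). Compute each cross term:
  (7)(2) − (-3)(0) = 14
  (-3)(2) − (-4)(2) = 2
  (-4)(-5) − (5)(2) = 10
  (5)(-3) − (3)(-5) = 0
  (3)(-3) − (4)(-3) = 3
  (4)(0) − (7)(-3) = 21
Sum = 50, so (signed) Area = 50/2 = 25, |Area| = 25.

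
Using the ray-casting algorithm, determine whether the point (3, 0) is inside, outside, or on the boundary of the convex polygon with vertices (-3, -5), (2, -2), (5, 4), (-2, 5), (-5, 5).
The point (3, 0) lies on the polygon boundary

Boundary check: the query satisfies the collinearity and bounding-box conditions for some polygon edge, so it lies exactly on the boundary.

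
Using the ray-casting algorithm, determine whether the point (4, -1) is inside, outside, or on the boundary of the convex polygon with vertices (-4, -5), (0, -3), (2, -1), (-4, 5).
The point (4, -1) lies strictly outside the polygon

Cast a horizontal ray to the right from the query point and count how many polygon edges it crosses (each edge strictly once or zero times, handled with the usual half-open convention). 
Parity of crossings → even ⇒ outside.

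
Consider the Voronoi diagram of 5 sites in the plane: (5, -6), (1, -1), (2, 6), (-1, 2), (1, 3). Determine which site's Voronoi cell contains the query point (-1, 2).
Nearest site = (-1, 2)

The Voronoi cell of site s contains exactly those query points closer to s than to any other site. Compute squared distances from q = (-1, 2) to each site:
  (-1 − -1)² + (2 − 2)² = 0
  (1 − -1)² + (3 − 2)² = 5
  (1 − -1)² + (-1 − 2)² = 13
  (2 − -1)² + (6 − 2)² = 25
  (5 − -1)² + (-6 − 2)² = 100
Minimum is attained by (-1, 2), so q lies in its Voronoi cell.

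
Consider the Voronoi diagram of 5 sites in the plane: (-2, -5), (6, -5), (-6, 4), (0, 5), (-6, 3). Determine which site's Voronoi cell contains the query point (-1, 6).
Nearest site = (0, 5)

The Voronoi cell of site s contains exactly those query points closer to s than to any other site. Compute squared distances from q = (-1, 6) to each site:
  (0 − -1)² + (5 − 6)² = 2
  (-6 − -1)² + (4 − 6)² = 29
  (-6 − -1)² + (3 − 6)² = 34
  (-2 − -1)² + (-5 − 6)² = 122
  (6 − -1)² + (-5 − 6)² = 170
Minimum is attained by (0, 5), so q lies in its Voronoi cell.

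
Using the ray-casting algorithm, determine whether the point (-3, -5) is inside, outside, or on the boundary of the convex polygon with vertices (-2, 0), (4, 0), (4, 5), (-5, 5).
The point (-3, -5) lies strictly outside the polygon

Cast a horizontal ray to the right from the query point and count how many polygon edges it crosses (each edge strictly once or zero times, handled with the usual half-open convention). 
Parity of crossings → even ⇒ outside.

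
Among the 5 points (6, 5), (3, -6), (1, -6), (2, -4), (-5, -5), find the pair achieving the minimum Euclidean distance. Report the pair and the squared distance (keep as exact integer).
Pair = ((3, -6), (1, -6)); squared distance = 4

Compute all C(5, 2) = 10 pairwise squared distances (x_i − x_j)² + (y_i − y_j)². The minimum is 4, attained by the pair ((3, -6), (1, -6)).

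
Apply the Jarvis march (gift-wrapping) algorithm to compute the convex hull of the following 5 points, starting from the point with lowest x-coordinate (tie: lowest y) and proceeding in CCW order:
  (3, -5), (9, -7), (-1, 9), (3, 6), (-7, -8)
Hull (CCW) = [(-7, -8), (9, -7), (3, 6), (-1, 9)]

Jarvis march: at each step, from the current hull vertex p, select the next vertex q as the point such that every other point lies strictly to the left of (or on) the directed line p → q. (Equivalently: for every other point r, the cross product (q − p) × (r − p) ≥ 0.)
Starting point (lowest x, tie lowest y): (-7, -8). Wrap until returning to start. Resulting hull: (-7, -8), (9, -7), (3, 6), (-1, 9).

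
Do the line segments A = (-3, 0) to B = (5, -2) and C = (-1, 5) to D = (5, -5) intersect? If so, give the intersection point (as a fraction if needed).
Yes; intersection at (49/17, -25/17) (t = 25/34 on AB, s = 11/17 on CD)

Parametrize AB as A + t(B − A) = (-3 + 8 t, 0 + -2 t) and CD as C + s(D − C) = (-1 + 6 s, 5 + -10 s). Solve the linear system for (t, s). Determinant = 68 ≠ 0, so a unique intersection of the containing lines exists. Solution: t = 25/34, s = 11/17 — both in [0, 1], so the segments cross. Intersection point: (49/17, -25/17).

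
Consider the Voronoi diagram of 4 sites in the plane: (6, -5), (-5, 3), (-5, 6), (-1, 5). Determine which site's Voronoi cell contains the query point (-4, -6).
Nearest site = (-5, 3)

The Voronoi cell of site s contains exactly those query points closer to s than to any other site. Compute squared distances from q = (-4, -6) to each site:
  (-5 − -4)² + (3 − -6)² = 82
  (6 − -4)² + (-5 − -6)² = 101
  (-1 − -4)² + (5 − -6)² = 130
  (-5 − -4)² + (6 − -6)² = 145
Minimum is attained by (-5, 3), so q lies in its Voronoi cell.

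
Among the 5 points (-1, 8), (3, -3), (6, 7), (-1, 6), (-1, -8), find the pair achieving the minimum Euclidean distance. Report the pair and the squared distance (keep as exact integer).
Pair = ((-1, 8), (-1, 6)); squared distance = 4

Compute all C(5, 2) = 10 pairwise squared distances (x_i − x_j)² + (y_i − y_j)². The minimum is 4, attained by the pair ((-1, 8), (-1, 6)).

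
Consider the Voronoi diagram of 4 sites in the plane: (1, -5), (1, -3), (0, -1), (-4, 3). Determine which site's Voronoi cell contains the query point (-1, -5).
Nearest site = (1, -5)

The Voronoi cell of site s contains exactly those query points closer to s than to any other site. Compute squared distances from q = (-1, -5) to each site:
  (1 − -1)² + (-5 − -5)² = 4
  (1 − -1)² + (-3 − -5)² = 8
  (0 − -1)² + (-1 − -5)² = 17
  (-4 − -1)² + (3 − -5)² = 73
Minimum is attained by (1, -5), so q lies in its Voronoi cell.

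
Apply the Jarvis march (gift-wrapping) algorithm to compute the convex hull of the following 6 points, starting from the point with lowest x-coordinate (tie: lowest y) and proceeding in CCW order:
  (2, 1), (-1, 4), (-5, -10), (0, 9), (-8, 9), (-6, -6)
Hull (CCW) = [(-8, 9), (-6, -6), (-5, -10), (2, 1), (0, 9)]

Jarvis march: at each step, from the current hull vertex p, select the next vertex q as the point such that every other point lies strictly to the left of (or on) the directed line p → q. (Equivalently: for every other point r, the cross product (q − p) × (r − p) ≥ 0.)
Starting point (lowest x, tie lowest y): (-8, 9). Wrap until returning to start. Resulting hull: (-8, 9), (-6, -6), (-5, -10), (2, 1), (0, 9).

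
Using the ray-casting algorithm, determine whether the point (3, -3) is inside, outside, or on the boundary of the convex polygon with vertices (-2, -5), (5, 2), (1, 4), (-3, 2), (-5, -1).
The point (3, -3) lies strictly outside the polygon

Cast a horizontal ray to the right from the query point and count how many polygon edges it crosses (each edge strictly once or zero times, handled with the usual half-open convention). 
Parity of crossings → even ⇒ outside.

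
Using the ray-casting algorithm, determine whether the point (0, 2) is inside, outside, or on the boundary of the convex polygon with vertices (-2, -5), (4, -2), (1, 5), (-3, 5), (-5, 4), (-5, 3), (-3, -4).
The point (0, 2) lies strictly inside the polygon

Cast a horizontal ray to the right from the query point and count how many polygon edges it crosses (each edge strictly once or zero times, handled with the usual half-open convention). 
Parity of crossings → odd ⇒ inside.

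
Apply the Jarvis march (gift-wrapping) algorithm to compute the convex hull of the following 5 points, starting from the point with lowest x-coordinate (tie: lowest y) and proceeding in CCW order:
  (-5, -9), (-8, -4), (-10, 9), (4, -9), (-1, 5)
Hull (CCW) = [(-10, 9), (-8, -4), (-5, -9), (4, -9), (-1, 5)]

Jarvis march: at each step, from the current hull vertex p, select the next vertex q as the point such that every other point lies strictly to the left of (or on) the directed line p → q. (Equivalently: for every other point r, the cross product (q − p) × (r − p) ≥ 0.)
Starting point (lowest x, tie lowest y): (-10, 9). Wrap until returning to start. Resulting hull: (-10, 9), (-8, -4), (-5, -9), (4, -9), (-1, 5).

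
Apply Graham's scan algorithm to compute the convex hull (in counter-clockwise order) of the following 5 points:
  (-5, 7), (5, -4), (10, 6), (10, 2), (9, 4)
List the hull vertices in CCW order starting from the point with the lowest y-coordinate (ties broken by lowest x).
Hull (CCW) = [(5, -4), (10, 2), (10, 6), (-5, 7)]

Graham scan procedure:
  1. Find the pivot p₀ = point with lowest y (tie → lowest x): (5, -4).
  2. Sort the remaining points by polar angle around p₀.
  3. Walk through sorted points, maintaining a stack; pop the top while the last three entries make a non-left turn (cross product ≤ 0).
  4. Final stack is the convex hull in CCW order: (5, -4), (10, 2), (10, 6), (-5, 7).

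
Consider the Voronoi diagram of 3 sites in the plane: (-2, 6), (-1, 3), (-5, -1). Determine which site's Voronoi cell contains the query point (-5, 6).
Nearest site = (-2, 6)

The Voronoi cell of site s contains exactly those query points closer to s than to any other site. Compute squared distances from q = (-5, 6) to each site:
  (-2 − -5)² + (6 − 6)² = 9
  (-1 − -5)² + (3 − 6)² = 25
  (-5 − -5)² + (-1 − 6)² = 49
Minimum is attained by (-2, 6), so q lies in its Voronoi cell.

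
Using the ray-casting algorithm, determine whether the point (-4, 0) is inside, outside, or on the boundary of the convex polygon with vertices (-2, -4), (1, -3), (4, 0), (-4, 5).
The point (-4, 0) lies strictly outside the polygon

Cast a horizontal ray to the right from the query point and count how many polygon edges it crosses (each edge strictly once or zero times, handled with the usual half-open convention). 
Parity of crossings → even ⇒ outside.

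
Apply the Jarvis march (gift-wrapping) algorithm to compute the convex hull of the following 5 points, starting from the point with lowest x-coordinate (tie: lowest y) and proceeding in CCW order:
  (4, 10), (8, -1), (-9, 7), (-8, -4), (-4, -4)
Hull (CCW) = [(-9, 7), (-8, -4), (-4, -4), (8, -1), (4, 10)]

Jarvis march: at each step, from the current hull vertex p, select the next vertex q as the point such that every other point lies strictly to the left of (or on) the directed line p → q. (Equivalently: for every other point r, the cross product (q − p) × (r − p) ≥ 0.)
Starting point (lowest x, tie lowest y): (-9, 7). Wrap until returning to start. Resulting hull: (-9, 7), (-8, -4), (-4, -4), (8, -1), (4, 10).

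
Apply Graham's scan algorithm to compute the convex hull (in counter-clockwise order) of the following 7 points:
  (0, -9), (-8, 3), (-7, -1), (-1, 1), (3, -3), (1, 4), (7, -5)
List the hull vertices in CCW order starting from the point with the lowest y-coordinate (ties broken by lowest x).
Hull (CCW) = [(0, -9), (7, -5), (1, 4), (-8, 3), (-7, -1)]

Graham scan procedure:
  1. Find the pivot p₀ = point with lowest y (tie → lowest x): (0, -9).
  2. Sort the remaining points by polar angle around p₀.
  3. Walk through sorted points, maintaining a stack; pop the top while the last three entries make a non-left turn (cross product ≤ 0).
  4. Final stack is the convex hull in CCW order: (0, -9), (7, -5), (1, 4), (-8, 3), (-7, -1).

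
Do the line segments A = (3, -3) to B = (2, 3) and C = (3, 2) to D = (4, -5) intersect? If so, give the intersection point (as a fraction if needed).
No (intersection of containing lines falls outside at least one segment)

Parametrize and solve: t = -5, s = 5. At least one of these is outside [0, 1], so the segments do not intersect.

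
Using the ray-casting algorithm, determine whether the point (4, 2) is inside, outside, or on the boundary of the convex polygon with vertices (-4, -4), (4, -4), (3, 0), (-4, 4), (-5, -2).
The point (4, 2) lies strictly outside the polygon

Cast a horizontal ray to the right from the query point and count how many polygon edges it crosses (each edge strictly once or zero times, handled with the usual half-open convention). 
Parity of crossings → even ⇒ outside.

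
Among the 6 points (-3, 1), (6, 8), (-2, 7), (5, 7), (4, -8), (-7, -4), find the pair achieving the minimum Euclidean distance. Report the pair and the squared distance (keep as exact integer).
Pair = ((6, 8), (5, 7)); squared distance = 2

Compute all C(6, 2) = 15 pairwise squared distances (x_i − x_j)² + (y_i − y_j)². The minimum is 2, attained by the pair ((6, 8), (5, 7)).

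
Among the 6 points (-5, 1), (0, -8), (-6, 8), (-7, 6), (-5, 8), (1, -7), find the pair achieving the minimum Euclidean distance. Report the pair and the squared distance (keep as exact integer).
Pair = ((-6, 8), (-5, 8)); squared distance = 1

Compute all C(6, 2) = 15 pairwise squared distances (x_i − x_j)² + (y_i − y_j)². The minimum is 1, attained by the pair ((-6, 8), (-5, 8)).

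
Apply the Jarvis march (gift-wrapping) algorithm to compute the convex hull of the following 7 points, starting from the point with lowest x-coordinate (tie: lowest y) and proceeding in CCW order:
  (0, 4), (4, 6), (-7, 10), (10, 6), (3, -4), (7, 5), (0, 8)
Hull (CCW) = [(-7, 10), (3, -4), (10, 6)]

Jarvis march: at each step, from the current hull vertex p, select the next vertex q as the point such that every other point lies strictly to the left of (or on) the directed line p → q. (Equivalently: for every other point r, the cross product (q − p) × (r − p) ≥ 0.)
Starting point (lowest x, tie lowest y): (-7, 10). Wrap until returning to start. Resulting hull: (-7, 10), (3, -4), (10, 6).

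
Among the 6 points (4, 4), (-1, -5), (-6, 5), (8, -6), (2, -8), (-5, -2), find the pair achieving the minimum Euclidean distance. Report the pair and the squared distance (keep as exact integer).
Pair = ((-1, -5), (2, -8)); squared distance = 18

Compute all C(6, 2) = 15 pairwise squared distances (x_i − x_j)² + (y_i − y_j)². The minimum is 18, attained by the pair ((-1, -5), (2, -8)).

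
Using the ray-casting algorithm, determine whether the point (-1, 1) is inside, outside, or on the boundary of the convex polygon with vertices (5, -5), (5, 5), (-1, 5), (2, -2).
The point (-1, 1) lies strictly outside the polygon

Cast a horizontal ray to the right from the query point and count how many polygon edges it crosses (each edge strictly once or zero times, handled with the usual half-open convention). 
Parity of crossings → even ⇒ outside.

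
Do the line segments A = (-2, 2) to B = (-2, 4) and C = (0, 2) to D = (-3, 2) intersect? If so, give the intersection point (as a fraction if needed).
Yes; intersection at (-2, 2) (t = 0 on AB, s = 2/3 on CD)

Parametrize AB as A + t(B − A) = (-2 + 0 t, 2 + 2 t) and CD as C + s(D − C) = (0 + -3 s, 2 + 0 s). Solve the linear system for (t, s). Determinant = -6 ≠ 0, so a unique intersection of the containing lines exists. Solution: t = 0, s = 2/3 — both in [0, 1], so the segments cross. Intersection point: (-2, 2).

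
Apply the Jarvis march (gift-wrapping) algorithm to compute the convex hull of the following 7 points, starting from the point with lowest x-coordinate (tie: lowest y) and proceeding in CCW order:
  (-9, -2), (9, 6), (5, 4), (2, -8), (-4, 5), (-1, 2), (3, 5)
Hull (CCW) = [(-9, -2), (2, -8), (9, 6), (-4, 5)]

Jarvis march: at each step, from the current hull vertex p, select the next vertex q as the point such that every other point lies strictly to the left of (or on) the directed line p → q. (Equivalently: for every other point r, the cross product (q − p) × (r − p) ≥ 0.)
Starting point (lowest x, tie lowest y): (-9, -2). Wrap until returning to start. Resulting hull: (-9, -2), (2, -8), (9, 6), (-4, 5).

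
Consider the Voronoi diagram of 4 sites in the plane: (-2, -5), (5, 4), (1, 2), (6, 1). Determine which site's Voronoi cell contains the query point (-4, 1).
Nearest site = (1, 2)

The Voronoi cell of site s contains exactly those query points closer to s than to any other site. Compute squared distances from q = (-4, 1) to each site:
  (1 − -4)² + (2 − 1)² = 26
  (-2 − -4)² + (-5 − 1)² = 40
  (5 − -4)² + (4 − 1)² = 90
  (6 − -4)² + (1 − 1)² = 100
Minimum is attained by (1, 2), so q lies in its Voronoi cell.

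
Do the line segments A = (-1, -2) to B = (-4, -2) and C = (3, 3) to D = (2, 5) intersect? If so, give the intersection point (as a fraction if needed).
No (intersection of containing lines falls outside at least one segment)

Parametrize and solve: t = -13/6, s = -5/2. At least one of these is outside [0, 1], so the segments do not intersect.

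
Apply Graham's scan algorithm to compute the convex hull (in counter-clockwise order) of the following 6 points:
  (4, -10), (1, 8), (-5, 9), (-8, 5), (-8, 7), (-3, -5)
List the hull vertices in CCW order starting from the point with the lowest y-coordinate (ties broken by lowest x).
Hull (CCW) = [(4, -10), (1, 8), (-5, 9), (-8, 7), (-8, 5), (-3, -5)]

Graham scan procedure:
  1. Find the pivot p₀ = point with lowest y (tie → lowest x): (4, -10).
  2. Sort the remaining points by polar angle around p₀.
  3. Walk through sorted points, maintaining a stack; pop the top while the last three entries make a non-left turn (cross product ≤ 0).
  4. Final stack is the convex hull in CCW order: (4, -10), (1, 8), (-5, 9), (-8, 7), (-8, 5), (-3, -5).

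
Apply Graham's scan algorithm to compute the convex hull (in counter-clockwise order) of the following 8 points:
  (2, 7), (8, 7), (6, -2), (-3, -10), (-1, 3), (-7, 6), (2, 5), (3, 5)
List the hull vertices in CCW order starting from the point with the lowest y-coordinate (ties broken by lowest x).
Hull (CCW) = [(-3, -10), (6, -2), (8, 7), (2, 7), (-7, 6)]

Graham scan procedure:
  1. Find the pivot p₀ = point with lowest y (tie → lowest x): (-3, -10).
  2. Sort the remaining points by polar angle around p₀.
  3. Walk through sorted points, maintaining a stack; pop the top while the last three entries make a non-left turn (cross product ≤ 0).
  4. Final stack is the convex hull in CCW order: (-3, -10), (6, -2), (8, 7), (2, 7), (-7, 6).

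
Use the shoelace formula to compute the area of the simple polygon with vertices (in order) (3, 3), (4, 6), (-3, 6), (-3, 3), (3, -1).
Area = 63/2

Shoelace formula: Area = (1/2) |Σ_i (x_i · y_{i+1} − x_{i+1} · y_i)| (indices mod n). Compute each cross term:
  (3)(6) − (4)(3) = 6
  (4)(6) − (-3)(6) = 42
  (-3)(3) − (-3)(6) = 9
  (-3)(-1) − (3)(3) = -6
  (3)(3) − (3)(-1) = 12
Sum = 63, so (signed) Area = 63/2 = 63/2, |Area| = 63/2.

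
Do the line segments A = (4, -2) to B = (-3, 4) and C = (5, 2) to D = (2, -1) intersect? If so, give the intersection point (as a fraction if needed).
Yes; intersection at (31/13, -8/13) (t = 3/13 on AB, s = 34/39 on CD)

Parametrize AB as A + t(B − A) = (4 + -7 t, -2 + 6 t) and CD as C + s(D − C) = (5 + -3 s, 2 + -3 s). Solve the linear system for (t, s). Determinant = -39 ≠ 0, so a unique intersection of the containing lines exists. Solution: t = 3/13, s = 34/39 — both in [0, 1], so the segments cross. Intersection point: (31/13, -8/13).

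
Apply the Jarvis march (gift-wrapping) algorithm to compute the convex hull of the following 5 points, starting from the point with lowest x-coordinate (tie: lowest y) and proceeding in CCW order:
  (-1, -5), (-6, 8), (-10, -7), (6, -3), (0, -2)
Hull (CCW) = [(-10, -7), (-1, -5), (6, -3), (-6, 8)]

Jarvis march: at each step, from the current hull vertex p, select the next vertex q as the point such that every other point lies strictly to the left of (or on) the directed line p → q. (Equivalently: for every other point r, the cross product (q − p) × (r − p) ≥ 0.)
Starting point (lowest x, tie lowest y): (-10, -7). Wrap until returning to start. Resulting hull: (-10, -7), (-1, -5), (6, -3), (-6, 8).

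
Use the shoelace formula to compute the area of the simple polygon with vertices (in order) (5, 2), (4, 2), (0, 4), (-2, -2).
Area = 16

Shoelace formula: Area = (1/2) |Σ_i (x_i · y_{i+1} − x_{i+1} · y_i)| (indices mod n). Compute each cross term:
  (5)(2) − (4)(2) = 2
  (4)(4) − (0)(2) = 16
  (0)(-2) − (-2)(4) = 8
  (-2)(2) − (5)(-2) = 6
Sum = 32, so (signed) Area = 32/2 = 16, |Area| = 16.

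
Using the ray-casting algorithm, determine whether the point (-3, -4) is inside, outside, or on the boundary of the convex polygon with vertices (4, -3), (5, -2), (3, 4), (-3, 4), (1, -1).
The point (-3, -4) lies strictly outside the polygon

Cast a horizontal ray to the right from the query point and count how many polygon edges it crosses (each edge strictly once or zero times, handled with the usual half-open convention). 
Parity of crossings → even ⇒ outside.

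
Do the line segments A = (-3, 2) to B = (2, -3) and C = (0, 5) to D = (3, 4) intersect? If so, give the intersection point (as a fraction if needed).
No (intersection of containing lines falls outside at least one segment)

Parametrize and solve: t = -6/5, s = -3. At least one of these is outside [0, 1], so the segments do not intersect.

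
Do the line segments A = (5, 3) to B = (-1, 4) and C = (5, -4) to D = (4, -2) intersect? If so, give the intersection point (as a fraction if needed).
No (intersection of containing lines falls outside at least one segment)

Parametrize and solve: t = 7/11, s = 42/11. At least one of these is outside [0, 1], so the segments do not intersect.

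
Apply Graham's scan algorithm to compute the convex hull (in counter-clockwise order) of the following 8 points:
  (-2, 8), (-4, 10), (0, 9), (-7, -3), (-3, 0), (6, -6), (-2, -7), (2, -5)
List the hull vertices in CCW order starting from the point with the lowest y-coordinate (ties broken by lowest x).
Hull (CCW) = [(-2, -7), (6, -6), (0, 9), (-4, 10), (-7, -3)]

Graham scan procedure:
  1. Find the pivot p₀ = point with lowest y (tie → lowest x): (-2, -7).
  2. Sort the remaining points by polar angle around p₀.
  3. Walk through sorted points, maintaining a stack; pop the top while the last three entries make a non-left turn (cross product ≤ 0).
  4. Final stack is the convex hull in CCW order: (-2, -7), (6, -6), (0, 9), (-4, 10), (-7, -3).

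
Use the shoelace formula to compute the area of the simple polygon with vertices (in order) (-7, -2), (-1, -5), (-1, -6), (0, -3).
Area = 8

Shoelace formula: Area = (1/2) |Σ_i (x_i · y_{i+1} − x_{i+1} · y_i)| (indices mod n). Compute each cross term:
  (-7)(-5) − (-1)(-2) = 33
  (-1)(-6) − (-1)(-5) = 1
  (-1)(-3) − (0)(-6) = 3
  (0)(-2) − (-7)(-3) = -21
Sum = 16, so (signed) Area = 16/2 = 8, |Area| = 8.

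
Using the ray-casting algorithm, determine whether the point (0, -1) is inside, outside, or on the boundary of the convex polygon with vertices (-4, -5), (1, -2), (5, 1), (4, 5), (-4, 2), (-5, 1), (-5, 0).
The point (0, -1) lies strictly inside the polygon

Cast a horizontal ray to the right from the query point and count how many polygon edges it crosses (each edge strictly once or zero times, handled with the usual half-open convention). 
Parity of crossings → odd ⇒ inside.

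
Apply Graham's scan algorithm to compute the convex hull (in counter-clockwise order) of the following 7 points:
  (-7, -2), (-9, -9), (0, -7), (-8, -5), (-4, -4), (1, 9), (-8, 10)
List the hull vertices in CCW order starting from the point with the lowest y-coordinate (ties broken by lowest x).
Hull (CCW) = [(-9, -9), (0, -7), (1, 9), (-8, 10)]

Graham scan procedure:
  1. Find the pivot p₀ = point with lowest y (tie → lowest x): (-9, -9).
  2. Sort the remaining points by polar angle around p₀.
  3. Walk through sorted points, maintaining a stack; pop the top while the last three entries make a non-left turn (cross product ≤ 0).
  4. Final stack is the convex hull in CCW order: (-9, -9), (0, -7), (1, 9), (-8, 10).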